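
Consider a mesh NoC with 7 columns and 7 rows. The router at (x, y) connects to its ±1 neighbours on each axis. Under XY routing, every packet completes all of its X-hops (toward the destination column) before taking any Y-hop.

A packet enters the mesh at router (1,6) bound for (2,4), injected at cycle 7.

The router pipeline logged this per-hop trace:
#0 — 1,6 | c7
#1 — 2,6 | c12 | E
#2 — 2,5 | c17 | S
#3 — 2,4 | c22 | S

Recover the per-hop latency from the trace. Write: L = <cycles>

L = 5

cyc[1] − cyc[0] = 12 − 7 = 5.
One hop costs L cycles, so L = 5.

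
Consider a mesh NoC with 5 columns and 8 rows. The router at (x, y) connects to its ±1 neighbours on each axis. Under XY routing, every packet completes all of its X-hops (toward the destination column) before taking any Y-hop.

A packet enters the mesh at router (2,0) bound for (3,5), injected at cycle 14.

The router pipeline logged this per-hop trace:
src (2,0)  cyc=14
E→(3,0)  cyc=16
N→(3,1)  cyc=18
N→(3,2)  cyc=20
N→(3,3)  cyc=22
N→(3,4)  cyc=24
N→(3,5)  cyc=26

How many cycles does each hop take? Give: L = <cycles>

From hop 0 (14) to hop 1 (16): +2 cycles.
Each hop adds L, hence L = 2.

L = 2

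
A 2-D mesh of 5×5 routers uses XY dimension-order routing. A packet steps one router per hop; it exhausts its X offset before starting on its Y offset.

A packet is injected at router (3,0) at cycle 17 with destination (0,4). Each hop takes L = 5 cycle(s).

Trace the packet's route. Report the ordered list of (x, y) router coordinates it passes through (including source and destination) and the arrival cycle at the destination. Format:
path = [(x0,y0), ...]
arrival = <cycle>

path = [(3,0), (2,0), (1,0), (0,0), (0,1), (0,2), (0,3), (0,4)]
arrival = 52

t=17: at (3,0)
t=22: at (2,0) after W
t=27: at (1,0) after W
t=32: at (0,0) after W
t=37: at (0,1) after N
t=42: at (0,2) after N
t=47: at (0,3) after N
t=52: at (0,4) after N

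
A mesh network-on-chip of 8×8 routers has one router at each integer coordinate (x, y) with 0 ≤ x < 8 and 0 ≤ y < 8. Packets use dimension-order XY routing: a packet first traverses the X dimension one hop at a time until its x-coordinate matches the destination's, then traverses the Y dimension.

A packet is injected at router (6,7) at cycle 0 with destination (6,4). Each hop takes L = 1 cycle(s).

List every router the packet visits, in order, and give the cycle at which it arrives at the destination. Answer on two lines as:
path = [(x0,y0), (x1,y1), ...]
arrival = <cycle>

path = [(6,7), (6,6), (6,5), (6,4)]
arrival = 3

hop 0: (6,7) @ cyc 0
hop 1: (6,6) @ cyc 1  [S]
hop 2: (6,5) @ cyc 2  [S]
hop 3: (6,4) @ cyc 3  [S]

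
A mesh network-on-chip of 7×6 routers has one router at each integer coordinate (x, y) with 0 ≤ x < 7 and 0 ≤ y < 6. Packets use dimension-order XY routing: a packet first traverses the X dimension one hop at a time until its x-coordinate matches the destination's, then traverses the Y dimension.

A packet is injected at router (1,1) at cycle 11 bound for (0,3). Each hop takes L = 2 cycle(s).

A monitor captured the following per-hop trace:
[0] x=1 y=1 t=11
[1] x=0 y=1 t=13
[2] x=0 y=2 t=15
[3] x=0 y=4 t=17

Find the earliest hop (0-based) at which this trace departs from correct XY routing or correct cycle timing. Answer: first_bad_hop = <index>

first_bad_hop = 3

[1] (-1,+0) / 2c ⇒ ok
[2] (+0,+1) / 2c ⇒ ok
[3] (+0,+2) / 2c ⇒ BAD: non-unit step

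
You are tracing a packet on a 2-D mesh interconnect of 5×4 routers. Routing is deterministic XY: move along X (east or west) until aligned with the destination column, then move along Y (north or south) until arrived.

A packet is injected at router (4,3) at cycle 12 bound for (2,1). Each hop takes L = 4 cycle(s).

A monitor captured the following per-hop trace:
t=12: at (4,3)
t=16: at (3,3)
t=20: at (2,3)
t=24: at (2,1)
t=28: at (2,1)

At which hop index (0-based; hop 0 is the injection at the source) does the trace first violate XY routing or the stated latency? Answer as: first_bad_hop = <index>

  1: Δx=-1 Δy=+0 Δt=4 [ok]
  2: Δx=-1 Δy=+0 Δt=4 [ok]
  3: Δx=+0 Δy=-2 Δt=4 [BAD: non-unit step]

first_bad_hop = 3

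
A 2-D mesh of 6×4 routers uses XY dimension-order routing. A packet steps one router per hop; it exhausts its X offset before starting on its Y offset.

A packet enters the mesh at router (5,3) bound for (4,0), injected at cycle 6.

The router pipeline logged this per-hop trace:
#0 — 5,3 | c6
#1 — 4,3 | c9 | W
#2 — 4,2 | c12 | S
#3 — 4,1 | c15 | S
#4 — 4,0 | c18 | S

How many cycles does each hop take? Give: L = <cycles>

L = 3

cyc[1] − cyc[0] = 9 − 6 = 3.
One hop costs L cycles, so L = 3.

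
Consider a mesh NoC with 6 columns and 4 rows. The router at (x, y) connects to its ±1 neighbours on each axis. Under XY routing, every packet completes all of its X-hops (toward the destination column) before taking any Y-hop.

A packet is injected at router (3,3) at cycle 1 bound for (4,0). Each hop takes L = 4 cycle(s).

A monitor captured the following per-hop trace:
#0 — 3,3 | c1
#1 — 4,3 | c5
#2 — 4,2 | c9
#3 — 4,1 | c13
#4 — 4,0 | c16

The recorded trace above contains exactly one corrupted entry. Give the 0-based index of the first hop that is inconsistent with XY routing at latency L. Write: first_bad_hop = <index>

check 1→ d=(1,0) cyc+4: ok
check 2→ d=(0,-1) cyc+4: ok
check 3→ d=(0,-1) cyc+4: ok
check 4→ d=(0,-1) cyc+3: BAD: Δcyc=3≠L

first_bad_hop = 4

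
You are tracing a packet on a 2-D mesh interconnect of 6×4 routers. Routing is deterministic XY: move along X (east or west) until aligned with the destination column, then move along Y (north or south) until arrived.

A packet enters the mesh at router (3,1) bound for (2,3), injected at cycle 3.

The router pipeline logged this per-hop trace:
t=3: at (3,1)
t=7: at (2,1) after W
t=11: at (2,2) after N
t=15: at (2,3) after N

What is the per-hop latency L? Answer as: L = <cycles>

L = 4

cyc[1] − cyc[0] = 7 − 3 = 4.
One hop costs L cycles, so L = 4.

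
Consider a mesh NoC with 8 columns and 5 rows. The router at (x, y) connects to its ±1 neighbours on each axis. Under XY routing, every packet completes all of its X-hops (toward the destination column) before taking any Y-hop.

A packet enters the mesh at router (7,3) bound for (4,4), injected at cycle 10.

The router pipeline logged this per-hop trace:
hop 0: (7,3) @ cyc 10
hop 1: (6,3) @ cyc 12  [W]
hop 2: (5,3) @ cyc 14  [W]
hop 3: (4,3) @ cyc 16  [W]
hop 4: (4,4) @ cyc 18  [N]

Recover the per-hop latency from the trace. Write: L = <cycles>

L = 2

cyc[1] − cyc[0] = 12 − 10 = 2.
Per-hop latency L = Δcyc = 2.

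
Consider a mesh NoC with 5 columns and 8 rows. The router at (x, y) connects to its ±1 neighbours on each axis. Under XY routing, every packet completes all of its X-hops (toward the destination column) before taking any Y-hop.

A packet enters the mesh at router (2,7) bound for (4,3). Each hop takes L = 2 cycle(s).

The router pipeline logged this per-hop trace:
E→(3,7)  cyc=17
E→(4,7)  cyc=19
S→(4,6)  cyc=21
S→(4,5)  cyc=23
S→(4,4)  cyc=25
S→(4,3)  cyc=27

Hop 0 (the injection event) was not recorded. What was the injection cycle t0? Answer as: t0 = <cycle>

t0 = 15

The first recorded entry is hop 1 at cycle 17.
Subtract one hop: t0 = 17 − 2 = 15.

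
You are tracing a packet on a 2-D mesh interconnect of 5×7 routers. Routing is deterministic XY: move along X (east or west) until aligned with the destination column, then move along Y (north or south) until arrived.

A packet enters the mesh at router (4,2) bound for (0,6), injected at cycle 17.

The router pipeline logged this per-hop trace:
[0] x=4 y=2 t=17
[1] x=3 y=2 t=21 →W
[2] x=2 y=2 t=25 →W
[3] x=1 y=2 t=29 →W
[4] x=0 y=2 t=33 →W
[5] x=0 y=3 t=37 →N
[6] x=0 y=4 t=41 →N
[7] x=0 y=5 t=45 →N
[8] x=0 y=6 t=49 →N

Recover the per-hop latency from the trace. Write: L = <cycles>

Between hops 0 and 1 the cycle counter advances 21 − 17 = 4.
Each hop adds L, hence L = 4.

L = 4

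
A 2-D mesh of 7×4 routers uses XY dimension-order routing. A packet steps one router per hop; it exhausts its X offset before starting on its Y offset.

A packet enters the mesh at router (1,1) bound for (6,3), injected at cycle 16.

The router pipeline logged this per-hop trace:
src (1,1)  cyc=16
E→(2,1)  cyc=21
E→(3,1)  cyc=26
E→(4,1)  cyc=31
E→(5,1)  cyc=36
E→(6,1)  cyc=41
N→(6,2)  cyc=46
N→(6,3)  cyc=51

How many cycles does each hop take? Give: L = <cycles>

L = 5

Δcyc across hop 0→1: 21 − 16 = 5.
Each hop adds L, hence L = 5.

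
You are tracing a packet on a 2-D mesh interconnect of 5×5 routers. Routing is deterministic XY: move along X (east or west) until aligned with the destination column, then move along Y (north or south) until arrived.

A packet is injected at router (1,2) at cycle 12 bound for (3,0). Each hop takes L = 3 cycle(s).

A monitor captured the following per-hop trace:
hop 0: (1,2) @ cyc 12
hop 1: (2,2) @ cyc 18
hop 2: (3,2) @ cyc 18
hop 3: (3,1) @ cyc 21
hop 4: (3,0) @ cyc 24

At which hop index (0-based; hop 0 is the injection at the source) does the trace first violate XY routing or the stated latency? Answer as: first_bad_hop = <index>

check 1→ d=(1,0) cyc+6: BAD: Δcyc=6≠L

first_bad_hop = 1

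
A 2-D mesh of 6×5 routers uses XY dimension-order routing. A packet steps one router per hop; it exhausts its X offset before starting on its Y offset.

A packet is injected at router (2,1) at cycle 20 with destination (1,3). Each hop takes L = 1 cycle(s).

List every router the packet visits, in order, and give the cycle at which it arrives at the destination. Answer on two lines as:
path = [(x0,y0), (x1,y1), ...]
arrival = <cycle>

path = [(2,1), (1,1), (1,2), (1,3)]
arrival = 23

[0] x=2 y=1 t=20
[1] x=1 y=1 t=21 →W
[2] x=1 y=2 t=22 →N
[3] x=1 y=3 t=23 →N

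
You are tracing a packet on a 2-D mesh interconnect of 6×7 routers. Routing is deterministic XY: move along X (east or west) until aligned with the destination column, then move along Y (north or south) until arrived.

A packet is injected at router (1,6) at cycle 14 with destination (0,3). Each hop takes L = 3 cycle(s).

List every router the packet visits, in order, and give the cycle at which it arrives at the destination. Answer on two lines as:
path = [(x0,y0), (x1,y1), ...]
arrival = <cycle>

src (1,6)  cyc=14
W→(0,6)  cyc=17
S→(0,5)  cyc=20
S→(0,4)  cyc=23
S→(0,3)  cyc=26

path = [(1,6), (0,6), (0,5), (0,4), (0,3)]
arrival = 26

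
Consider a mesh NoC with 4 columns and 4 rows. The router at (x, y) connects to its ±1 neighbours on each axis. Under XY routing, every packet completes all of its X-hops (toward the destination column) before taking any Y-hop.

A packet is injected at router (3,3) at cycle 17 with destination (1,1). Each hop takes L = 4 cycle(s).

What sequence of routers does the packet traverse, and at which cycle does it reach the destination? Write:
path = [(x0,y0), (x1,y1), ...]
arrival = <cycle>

  0. router=(3,3) cycle=17 (inject)
  1. router=(2,3) cycle=21 dir=W
  2. router=(1,3) cycle=25 dir=W
  3. router=(1,2) cycle=29 dir=S
  4. router=(1,1) cycle=33 dir=S

path = [(3,3), (2,3), (1,3), (1,2), (1,1)]
arrival = 33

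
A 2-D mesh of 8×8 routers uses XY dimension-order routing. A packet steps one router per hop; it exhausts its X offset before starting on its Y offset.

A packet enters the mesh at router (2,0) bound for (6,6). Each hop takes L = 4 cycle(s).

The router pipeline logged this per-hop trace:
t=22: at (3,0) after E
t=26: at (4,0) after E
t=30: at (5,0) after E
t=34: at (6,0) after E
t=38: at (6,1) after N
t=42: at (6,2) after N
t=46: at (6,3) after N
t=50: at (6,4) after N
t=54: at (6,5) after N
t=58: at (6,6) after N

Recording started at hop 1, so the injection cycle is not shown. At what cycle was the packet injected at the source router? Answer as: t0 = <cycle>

t0 = 18

Hop 1 reached at cycle 22; hop k is at t0 + k·L.
t0 = cyc[1] − L = 22 − 4 = 18.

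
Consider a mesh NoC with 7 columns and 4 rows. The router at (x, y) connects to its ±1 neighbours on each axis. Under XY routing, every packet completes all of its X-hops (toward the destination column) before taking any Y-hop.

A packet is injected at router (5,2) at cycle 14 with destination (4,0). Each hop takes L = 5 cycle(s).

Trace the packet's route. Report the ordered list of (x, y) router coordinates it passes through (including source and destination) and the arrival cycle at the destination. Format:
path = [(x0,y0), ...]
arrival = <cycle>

path = [(5,2), (4,2), (4,1), (4,0)]
arrival = 29

#0 — 5,2 | c14
#1 — 4,2 | c19 | W
#2 — 4,1 | c24 | S
#3 — 4,0 | c29 | S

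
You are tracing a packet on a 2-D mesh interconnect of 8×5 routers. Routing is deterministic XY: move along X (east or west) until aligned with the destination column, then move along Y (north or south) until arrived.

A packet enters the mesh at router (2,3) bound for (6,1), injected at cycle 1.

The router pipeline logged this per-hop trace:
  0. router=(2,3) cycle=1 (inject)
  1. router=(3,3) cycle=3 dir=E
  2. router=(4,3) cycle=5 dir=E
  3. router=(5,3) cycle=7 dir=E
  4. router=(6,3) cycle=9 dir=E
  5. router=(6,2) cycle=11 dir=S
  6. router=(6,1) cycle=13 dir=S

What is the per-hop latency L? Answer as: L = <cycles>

From hop 0 (1) to hop 1 (3): +2 cycles.
That increment is L by definition: L = 2.

L = 2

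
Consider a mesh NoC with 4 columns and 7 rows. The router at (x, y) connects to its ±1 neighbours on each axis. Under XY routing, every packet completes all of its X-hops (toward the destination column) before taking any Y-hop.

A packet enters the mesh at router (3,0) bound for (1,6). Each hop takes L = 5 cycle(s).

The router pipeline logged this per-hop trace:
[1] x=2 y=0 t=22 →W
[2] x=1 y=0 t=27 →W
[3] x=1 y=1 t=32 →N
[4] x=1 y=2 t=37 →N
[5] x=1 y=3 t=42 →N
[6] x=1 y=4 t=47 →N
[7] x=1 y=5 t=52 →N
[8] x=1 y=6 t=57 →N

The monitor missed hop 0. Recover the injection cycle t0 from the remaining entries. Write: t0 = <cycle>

At hop 1 the cycle is 22; in general cyc_k = t0 + kL.
Therefore t0 = 22 − L = 17.

t0 = 17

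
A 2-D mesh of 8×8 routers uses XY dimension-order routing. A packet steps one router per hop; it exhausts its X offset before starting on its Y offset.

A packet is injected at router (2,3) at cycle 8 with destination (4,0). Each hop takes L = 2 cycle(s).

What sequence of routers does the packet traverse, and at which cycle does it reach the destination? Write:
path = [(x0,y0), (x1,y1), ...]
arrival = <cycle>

path = [(2,3), (3,3), (4,3), (4,2), (4,1), (4,0)]
arrival = 18

[0] x=2 y=3 t=8
[1] x=3 y=3 t=10 →E
[2] x=4 y=3 t=12 →E
[3] x=4 y=2 t=14 →S
[4] x=4 y=1 t=16 →S
[5] x=4 y=0 t=18 →S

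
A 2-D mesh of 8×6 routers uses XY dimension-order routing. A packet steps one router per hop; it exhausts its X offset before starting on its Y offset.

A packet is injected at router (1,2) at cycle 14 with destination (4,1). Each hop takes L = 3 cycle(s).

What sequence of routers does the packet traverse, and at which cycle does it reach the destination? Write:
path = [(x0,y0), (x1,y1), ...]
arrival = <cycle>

src (1,2)  cyc=14
E→(2,2)  cyc=17
E→(3,2)  cyc=20
E→(4,2)  cyc=23
S→(4,1)  cyc=26

path = [(1,2), (2,2), (3,2), (4,2), (4,1)]
arrival = 26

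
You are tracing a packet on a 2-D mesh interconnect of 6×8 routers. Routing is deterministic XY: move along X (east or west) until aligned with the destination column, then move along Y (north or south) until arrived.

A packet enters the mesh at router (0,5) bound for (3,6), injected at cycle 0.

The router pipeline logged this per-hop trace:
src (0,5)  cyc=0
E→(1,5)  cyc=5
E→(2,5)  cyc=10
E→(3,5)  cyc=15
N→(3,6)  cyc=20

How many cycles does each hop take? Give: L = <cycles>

L = 5

Between hops 0 and 1 the cycle counter advances 5 − 0 = 5.
Per-hop latency L = Δcyc = 5.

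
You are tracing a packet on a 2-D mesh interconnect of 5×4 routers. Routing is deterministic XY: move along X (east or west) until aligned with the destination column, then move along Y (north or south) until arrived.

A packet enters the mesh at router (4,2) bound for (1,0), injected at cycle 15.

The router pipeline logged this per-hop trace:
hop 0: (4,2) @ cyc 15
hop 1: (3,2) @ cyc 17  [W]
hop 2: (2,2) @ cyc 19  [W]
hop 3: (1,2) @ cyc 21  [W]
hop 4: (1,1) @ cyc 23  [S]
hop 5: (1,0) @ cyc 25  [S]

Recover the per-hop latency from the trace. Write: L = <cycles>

cyc[1] − cyc[0] = 17 − 15 = 2.
Each hop adds L, hence L = 2.

L = 2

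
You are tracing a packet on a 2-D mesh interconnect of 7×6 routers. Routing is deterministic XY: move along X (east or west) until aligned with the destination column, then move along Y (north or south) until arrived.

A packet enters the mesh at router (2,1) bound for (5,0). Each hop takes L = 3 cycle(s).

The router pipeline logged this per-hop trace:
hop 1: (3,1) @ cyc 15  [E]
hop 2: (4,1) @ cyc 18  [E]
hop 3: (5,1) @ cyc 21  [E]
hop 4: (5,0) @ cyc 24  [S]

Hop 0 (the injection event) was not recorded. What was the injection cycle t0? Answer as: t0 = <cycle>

Hop 1 reached at cycle 15; hop k is at t0 + k·L.
Therefore t0 = 15 − L = 12.

t0 = 12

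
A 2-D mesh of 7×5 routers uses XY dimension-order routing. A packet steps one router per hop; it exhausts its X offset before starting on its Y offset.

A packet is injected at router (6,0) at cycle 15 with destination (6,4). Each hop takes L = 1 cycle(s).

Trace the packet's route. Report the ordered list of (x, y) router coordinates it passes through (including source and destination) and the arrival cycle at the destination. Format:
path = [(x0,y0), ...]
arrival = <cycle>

path = [(6,0), (6,1), (6,2), (6,3), (6,4)]
arrival = 19

#0 — 6,0 | c15
#1 — 6,1 | c16 | N
#2 — 6,2 | c17 | N
#3 — 6,3 | c18 | N
#4 — 6,4 | c19 | N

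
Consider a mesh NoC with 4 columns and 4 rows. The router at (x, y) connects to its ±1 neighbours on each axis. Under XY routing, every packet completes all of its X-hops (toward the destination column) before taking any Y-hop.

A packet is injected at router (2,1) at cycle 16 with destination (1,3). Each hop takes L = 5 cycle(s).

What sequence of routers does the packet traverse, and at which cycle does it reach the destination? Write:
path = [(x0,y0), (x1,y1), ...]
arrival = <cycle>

hop 0: (2,1) @ cyc 16
hop 1: (1,1) @ cyc 21  [W]
hop 2: (1,2) @ cyc 26  [N]
hop 3: (1,3) @ cyc 31  [N]

path = [(2,1), (1,1), (1,2), (1,3)]
arrival = 31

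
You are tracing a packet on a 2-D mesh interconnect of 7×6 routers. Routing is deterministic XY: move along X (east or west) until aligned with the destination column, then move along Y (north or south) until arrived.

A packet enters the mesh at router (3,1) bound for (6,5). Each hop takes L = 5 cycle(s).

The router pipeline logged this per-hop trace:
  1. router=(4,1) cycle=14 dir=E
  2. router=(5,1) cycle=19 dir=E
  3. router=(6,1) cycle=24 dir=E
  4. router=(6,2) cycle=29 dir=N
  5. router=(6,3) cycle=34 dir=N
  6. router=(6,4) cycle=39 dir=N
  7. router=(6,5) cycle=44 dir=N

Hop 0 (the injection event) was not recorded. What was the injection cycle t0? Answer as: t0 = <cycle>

t0 = 9

At hop 1 the cycle is 14; in general cyc_k = t0 + kL.
Subtract one hop: t0 = 14 − 5 = 9.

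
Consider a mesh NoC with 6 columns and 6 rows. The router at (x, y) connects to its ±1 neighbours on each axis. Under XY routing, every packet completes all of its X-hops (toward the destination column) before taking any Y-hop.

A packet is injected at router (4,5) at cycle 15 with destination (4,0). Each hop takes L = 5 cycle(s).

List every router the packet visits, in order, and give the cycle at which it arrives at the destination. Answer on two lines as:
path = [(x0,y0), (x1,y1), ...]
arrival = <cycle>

path = [(4,5), (4,4), (4,3), (4,2), (4,1), (4,0)]
arrival = 40

#0 — 4,5 | c15
#1 — 4,4 | c20 | S
#2 — 4,3 | c25 | S
#3 — 4,2 | c30 | S
#4 — 4,1 | c35 | S
#5 — 4,0 | c40 | S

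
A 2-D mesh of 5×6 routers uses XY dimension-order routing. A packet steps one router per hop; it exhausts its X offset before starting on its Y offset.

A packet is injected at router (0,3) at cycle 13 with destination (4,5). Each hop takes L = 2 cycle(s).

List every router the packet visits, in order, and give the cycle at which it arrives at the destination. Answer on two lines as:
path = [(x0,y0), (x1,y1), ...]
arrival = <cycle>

path = [(0,3), (1,3), (2,3), (3,3), (4,3), (4,4), (4,5)]
arrival = 25

t=13: at (0,3)
t=15: at (1,3) after E
t=17: at (2,3) after E
t=19: at (3,3) after E
t=21: at (4,3) after E
t=23: at (4,4) after N
t=25: at (4,5) after N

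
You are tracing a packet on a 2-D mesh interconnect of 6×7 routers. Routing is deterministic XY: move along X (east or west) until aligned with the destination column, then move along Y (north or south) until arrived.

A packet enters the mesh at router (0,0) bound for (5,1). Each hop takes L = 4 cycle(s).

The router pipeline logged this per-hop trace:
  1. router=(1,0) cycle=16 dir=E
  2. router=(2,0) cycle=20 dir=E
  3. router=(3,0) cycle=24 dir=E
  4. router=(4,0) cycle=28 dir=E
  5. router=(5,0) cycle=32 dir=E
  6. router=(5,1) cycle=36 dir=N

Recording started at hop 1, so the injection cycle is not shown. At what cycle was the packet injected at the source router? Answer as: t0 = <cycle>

At hop 1 the cycle is 16; in general cyc_k = t0 + kL.
So t0 = 16 − 1·4 = 12.

t0 = 12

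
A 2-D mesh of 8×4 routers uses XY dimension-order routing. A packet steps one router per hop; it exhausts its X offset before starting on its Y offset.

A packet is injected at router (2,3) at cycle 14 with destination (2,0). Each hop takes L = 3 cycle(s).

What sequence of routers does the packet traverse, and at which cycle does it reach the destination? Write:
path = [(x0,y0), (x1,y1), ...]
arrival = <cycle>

path = [(2,3), (2,2), (2,1), (2,0)]
arrival = 23

  0. router=(2,3) cycle=14 (inject)
  1. router=(2,2) cycle=17 dir=S
  2. router=(2,1) cycle=20 dir=S
  3. router=(2,0) cycle=23 dir=S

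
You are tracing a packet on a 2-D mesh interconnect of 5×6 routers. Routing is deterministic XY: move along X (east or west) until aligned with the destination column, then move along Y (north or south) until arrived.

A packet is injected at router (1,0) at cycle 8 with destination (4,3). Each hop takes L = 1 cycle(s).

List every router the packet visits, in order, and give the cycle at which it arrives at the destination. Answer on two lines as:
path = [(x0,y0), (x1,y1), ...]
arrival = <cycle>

hop 0: (1,0) @ cyc 8
hop 1: (2,0) @ cyc 9  [E]
hop 2: (3,0) @ cyc 10  [E]
hop 3: (4,0) @ cyc 11  [E]
hop 4: (4,1) @ cyc 12  [N]
hop 5: (4,2) @ cyc 13  [N]
hop 6: (4,3) @ cyc 14  [N]

path = [(1,0), (2,0), (3,0), (4,0), (4,1), (4,2), (4,3)]
arrival = 14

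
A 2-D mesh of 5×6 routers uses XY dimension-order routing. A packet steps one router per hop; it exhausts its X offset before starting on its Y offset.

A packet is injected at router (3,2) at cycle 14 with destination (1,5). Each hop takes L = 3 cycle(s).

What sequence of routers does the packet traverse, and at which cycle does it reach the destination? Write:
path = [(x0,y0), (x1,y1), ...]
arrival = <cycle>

path = [(3,2), (2,2), (1,2), (1,3), (1,4), (1,5)]
arrival = 29

hop 0: (3,2) @ cyc 14
hop 1: (2,2) @ cyc 17  [W]
hop 2: (1,2) @ cyc 20  [W]
hop 3: (1,3) @ cyc 23  [N]
hop 4: (1,4) @ cyc 26  [N]
hop 5: (1,5) @ cyc 29  [N]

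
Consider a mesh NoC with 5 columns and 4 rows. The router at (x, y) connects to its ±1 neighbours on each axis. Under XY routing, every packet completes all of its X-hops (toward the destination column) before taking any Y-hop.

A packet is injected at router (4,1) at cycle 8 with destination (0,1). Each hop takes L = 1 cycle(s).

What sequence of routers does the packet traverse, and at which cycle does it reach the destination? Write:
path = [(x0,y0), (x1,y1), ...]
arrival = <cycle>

#0 — 4,1 | c8
#1 — 3,1 | c9 | W
#2 — 2,1 | c10 | W
#3 — 1,1 | c11 | W
#4 — 0,1 | c12 | W

path = [(4,1), (3,1), (2,1), (1,1), (0,1)]
arrival = 12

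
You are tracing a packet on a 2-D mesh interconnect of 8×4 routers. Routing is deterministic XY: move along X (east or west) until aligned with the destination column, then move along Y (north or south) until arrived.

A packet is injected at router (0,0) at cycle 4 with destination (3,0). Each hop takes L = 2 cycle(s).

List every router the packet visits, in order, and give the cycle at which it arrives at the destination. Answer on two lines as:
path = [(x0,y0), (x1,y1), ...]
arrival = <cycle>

path = [(0,0), (1,0), (2,0), (3,0)]
arrival = 10

  0. router=(0,0) cycle=4 (inject)
  1. router=(1,0) cycle=6 dir=E
  2. router=(2,0) cycle=8 dir=E
  3. router=(3,0) cycle=10 dir=E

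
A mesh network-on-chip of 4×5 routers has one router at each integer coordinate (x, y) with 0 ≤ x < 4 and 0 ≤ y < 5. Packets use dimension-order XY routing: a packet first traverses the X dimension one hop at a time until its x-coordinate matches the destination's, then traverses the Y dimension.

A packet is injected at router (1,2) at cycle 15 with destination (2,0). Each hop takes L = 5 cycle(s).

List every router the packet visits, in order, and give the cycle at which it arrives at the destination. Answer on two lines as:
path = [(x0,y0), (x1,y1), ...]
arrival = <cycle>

t=15: at (1,2)
t=20: at (2,2) after E
t=25: at (2,1) after S
t=30: at (2,0) after S

path = [(1,2), (2,2), (2,1), (2,0)]
arrival = 30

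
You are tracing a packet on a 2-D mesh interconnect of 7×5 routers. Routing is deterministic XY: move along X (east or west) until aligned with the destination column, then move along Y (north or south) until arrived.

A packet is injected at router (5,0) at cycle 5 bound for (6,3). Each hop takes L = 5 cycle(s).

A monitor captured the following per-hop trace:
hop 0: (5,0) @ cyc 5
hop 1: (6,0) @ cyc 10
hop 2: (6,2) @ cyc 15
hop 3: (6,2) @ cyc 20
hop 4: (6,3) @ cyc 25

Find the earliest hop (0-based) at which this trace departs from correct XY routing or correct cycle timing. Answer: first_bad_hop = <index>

first_bad_hop = 2

[1] (+1,+0) / 5c ⇒ ok
[2] (+0,+2) / 5c ⇒ BAD: non-unit step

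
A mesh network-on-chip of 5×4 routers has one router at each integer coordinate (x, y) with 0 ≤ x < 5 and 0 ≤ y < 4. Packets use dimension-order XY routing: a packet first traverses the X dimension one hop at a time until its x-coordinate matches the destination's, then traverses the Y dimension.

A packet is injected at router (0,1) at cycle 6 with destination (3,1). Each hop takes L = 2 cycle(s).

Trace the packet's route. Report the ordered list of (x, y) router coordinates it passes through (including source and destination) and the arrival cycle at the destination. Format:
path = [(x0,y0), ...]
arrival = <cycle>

path = [(0,1), (1,1), (2,1), (3,1)]
arrival = 12

  0. router=(0,1) cycle=6 (inject)
  1. router=(1,1) cycle=8 dir=E
  2. router=(2,1) cycle=10 dir=E
  3. router=(3,1) cycle=12 dir=E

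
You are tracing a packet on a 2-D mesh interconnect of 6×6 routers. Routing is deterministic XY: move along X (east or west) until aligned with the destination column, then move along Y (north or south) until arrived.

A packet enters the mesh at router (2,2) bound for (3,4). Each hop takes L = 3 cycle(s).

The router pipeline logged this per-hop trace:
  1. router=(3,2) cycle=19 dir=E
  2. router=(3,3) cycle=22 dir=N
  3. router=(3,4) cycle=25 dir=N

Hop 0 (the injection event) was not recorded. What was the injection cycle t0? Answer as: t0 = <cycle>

t0 = 16

Hop 1 reached at cycle 19; hop k is at t0 + k·L.
So t0 = 19 − 1·3 = 16.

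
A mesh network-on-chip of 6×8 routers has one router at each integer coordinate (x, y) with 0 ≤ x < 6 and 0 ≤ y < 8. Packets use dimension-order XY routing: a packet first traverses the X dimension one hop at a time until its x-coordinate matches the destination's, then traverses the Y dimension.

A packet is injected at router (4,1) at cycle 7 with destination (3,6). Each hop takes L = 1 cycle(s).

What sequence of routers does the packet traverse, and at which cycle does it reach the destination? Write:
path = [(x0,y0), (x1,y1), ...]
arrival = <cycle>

#0 — 4,1 | c7
#1 — 3,1 | c8 | W
#2 — 3,2 | c9 | N
#3 — 3,3 | c10 | N
#4 — 3,4 | c11 | N
#5 — 3,5 | c12 | N
#6 — 3,6 | c13 | N

path = [(4,1), (3,1), (3,2), (3,3), (3,4), (3,5), (3,6)]
arrival = 13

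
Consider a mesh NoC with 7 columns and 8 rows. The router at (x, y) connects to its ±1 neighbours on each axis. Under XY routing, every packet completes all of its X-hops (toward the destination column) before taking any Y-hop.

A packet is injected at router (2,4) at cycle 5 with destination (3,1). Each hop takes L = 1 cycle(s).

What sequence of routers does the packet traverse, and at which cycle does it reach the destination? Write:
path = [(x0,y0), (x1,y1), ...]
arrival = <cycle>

path = [(2,4), (3,4), (3,3), (3,2), (3,1)]
arrival = 9

[0] x=2 y=4 t=5
[1] x=3 y=4 t=6 →E
[2] x=3 y=3 t=7 →S
[3] x=3 y=2 t=8 →S
[4] x=3 y=1 t=9 →S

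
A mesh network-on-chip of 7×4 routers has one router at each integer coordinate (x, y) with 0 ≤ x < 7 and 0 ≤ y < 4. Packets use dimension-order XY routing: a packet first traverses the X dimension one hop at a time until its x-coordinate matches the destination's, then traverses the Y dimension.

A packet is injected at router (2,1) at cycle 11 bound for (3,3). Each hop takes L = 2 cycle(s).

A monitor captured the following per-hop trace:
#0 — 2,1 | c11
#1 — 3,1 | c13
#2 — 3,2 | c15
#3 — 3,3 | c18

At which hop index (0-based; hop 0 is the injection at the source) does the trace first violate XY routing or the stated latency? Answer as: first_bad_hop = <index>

[1] (+1,+0) / 2c ⇒ ok
[2] (+0,+1) / 2c ⇒ ok
[3] (+0,+1) / 3c ⇒ BAD: Δcyc=3≠L

first_bad_hop = 3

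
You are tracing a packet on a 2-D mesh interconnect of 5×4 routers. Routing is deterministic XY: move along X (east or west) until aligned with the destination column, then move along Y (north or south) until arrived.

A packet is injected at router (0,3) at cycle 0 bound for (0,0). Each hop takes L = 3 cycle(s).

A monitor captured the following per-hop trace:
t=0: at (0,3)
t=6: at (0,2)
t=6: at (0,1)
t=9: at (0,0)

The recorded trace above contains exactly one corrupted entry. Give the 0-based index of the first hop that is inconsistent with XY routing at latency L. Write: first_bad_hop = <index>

first_bad_hop = 1

[1] (+0,-1) / 6c ⇒ BAD: Δcyc=6≠L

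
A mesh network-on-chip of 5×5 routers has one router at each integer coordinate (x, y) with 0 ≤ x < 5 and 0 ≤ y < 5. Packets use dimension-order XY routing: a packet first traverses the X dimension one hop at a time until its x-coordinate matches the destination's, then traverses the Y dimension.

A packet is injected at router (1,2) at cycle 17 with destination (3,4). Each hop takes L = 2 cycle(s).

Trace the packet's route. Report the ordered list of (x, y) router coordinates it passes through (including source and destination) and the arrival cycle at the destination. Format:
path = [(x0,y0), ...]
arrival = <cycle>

path = [(1,2), (2,2), (3,2), (3,3), (3,4)]
arrival = 25

  0. router=(1,2) cycle=17 (inject)
  1. router=(2,2) cycle=19 dir=E
  2. router=(3,2) cycle=21 dir=E
  3. router=(3,3) cycle=23 dir=N
  4. router=(3,4) cycle=25 dir=N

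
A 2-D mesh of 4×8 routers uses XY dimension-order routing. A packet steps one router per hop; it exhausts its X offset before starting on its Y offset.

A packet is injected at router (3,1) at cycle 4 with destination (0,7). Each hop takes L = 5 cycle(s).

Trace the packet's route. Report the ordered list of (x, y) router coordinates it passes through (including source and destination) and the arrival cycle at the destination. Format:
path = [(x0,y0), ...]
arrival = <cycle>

[0] x=3 y=1 t=4
[1] x=2 y=1 t=9 →W
[2] x=1 y=1 t=14 →W
[3] x=0 y=1 t=19 →W
[4] x=0 y=2 t=24 →N
[5] x=0 y=3 t=29 →N
[6] x=0 y=4 t=34 →N
[7] x=0 y=5 t=39 →N
[8] x=0 y=6 t=44 →N
[9] x=0 y=7 t=49 →N

path = [(3,1), (2,1), (1,1), (0,1), (0,2), (0,3), (0,4), (0,5), (0,6), (0,7)]
arrival = 49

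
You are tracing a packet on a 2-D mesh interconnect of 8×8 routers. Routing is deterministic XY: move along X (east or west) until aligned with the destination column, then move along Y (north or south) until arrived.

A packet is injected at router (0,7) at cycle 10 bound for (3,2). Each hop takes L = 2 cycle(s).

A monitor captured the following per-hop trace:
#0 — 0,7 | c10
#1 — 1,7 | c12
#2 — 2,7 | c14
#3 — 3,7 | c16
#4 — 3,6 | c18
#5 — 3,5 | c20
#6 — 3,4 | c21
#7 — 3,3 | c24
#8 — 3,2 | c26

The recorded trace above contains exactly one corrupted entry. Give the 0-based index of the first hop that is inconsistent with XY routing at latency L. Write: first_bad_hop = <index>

hop 1: step (+1,+0), +2 cyc — ok
hop 2: step (+1,+0), +2 cyc — ok
hop 3: step (+1,+0), +2 cyc — ok
hop 4: step (+0,-1), +2 cyc — ok
hop 5: step (+0,-1), +2 cyc — ok
hop 6: step (+0,-1), +1 cyc — BAD: Δcyc=1≠L

first_bad_hop = 6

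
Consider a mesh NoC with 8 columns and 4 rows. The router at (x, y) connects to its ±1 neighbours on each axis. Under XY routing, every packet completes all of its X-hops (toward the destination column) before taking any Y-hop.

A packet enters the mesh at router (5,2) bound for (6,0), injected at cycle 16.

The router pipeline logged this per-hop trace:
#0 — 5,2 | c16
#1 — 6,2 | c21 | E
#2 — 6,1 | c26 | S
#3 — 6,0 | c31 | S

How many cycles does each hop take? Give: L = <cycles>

From hop 0 (16) to hop 1 (21): +5 cycles.
That increment is L by definition: L = 5.

L = 5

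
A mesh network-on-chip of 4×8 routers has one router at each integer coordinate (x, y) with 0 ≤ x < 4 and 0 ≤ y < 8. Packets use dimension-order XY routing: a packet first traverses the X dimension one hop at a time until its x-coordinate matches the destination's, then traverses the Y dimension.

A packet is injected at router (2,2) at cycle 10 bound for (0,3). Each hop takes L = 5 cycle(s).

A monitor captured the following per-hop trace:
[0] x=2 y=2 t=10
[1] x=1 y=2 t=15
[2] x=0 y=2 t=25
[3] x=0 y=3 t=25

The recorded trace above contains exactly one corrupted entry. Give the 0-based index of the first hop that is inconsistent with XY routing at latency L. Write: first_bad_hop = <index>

first_bad_hop = 2

check 1→ d=(-1,0) cyc+5: ok
check 2→ d=(-1,0) cyc+10: BAD: Δcyc=10≠L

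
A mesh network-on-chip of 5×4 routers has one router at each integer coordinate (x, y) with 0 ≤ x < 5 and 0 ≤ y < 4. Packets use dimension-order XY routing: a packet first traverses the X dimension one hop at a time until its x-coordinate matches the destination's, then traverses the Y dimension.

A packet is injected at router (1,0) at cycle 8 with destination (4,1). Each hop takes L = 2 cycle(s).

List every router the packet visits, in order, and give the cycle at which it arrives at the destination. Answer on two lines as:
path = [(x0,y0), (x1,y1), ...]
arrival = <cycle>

t=8: at (1,0)
t=10: at (2,0) after E
t=12: at (3,0) after E
t=14: at (4,0) after E
t=16: at (4,1) after N

path = [(1,0), (2,0), (3,0), (4,0), (4,1)]
arrival = 16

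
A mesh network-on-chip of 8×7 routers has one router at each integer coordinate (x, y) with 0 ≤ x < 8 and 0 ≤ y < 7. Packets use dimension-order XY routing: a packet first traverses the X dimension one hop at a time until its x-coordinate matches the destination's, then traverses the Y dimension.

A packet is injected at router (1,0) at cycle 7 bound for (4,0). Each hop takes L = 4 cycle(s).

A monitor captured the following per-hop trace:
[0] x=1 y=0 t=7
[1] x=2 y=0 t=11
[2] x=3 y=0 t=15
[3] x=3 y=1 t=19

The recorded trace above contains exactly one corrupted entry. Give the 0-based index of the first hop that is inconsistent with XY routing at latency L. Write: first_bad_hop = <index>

check 1→ d=(1,0) cyc+4: ok
check 2→ d=(1,0) cyc+4: ok
check 3→ d=(0,1) cyc+4: BAD: Y-move but x=3≠4

first_bad_hop = 3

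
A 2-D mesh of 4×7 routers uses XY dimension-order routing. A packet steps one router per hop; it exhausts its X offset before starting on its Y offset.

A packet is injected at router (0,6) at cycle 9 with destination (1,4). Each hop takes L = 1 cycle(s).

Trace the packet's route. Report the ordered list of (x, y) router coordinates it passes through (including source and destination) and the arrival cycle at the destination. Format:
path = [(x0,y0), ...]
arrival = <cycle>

[0] x=0 y=6 t=9
[1] x=1 y=6 t=10 →E
[2] x=1 y=5 t=11 →S
[3] x=1 y=4 t=12 →S

path = [(0,6), (1,6), (1,5), (1,4)]
arrival = 12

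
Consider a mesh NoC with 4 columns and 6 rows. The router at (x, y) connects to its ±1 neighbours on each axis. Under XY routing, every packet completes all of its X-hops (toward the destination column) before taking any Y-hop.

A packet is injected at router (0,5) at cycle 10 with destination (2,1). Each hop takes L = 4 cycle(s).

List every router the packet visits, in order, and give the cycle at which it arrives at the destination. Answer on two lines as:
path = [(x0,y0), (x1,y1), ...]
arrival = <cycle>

path = [(0,5), (1,5), (2,5), (2,4), (2,3), (2,2), (2,1)]
arrival = 34

  0. router=(0,5) cycle=10 (inject)
  1. router=(1,5) cycle=14 dir=E
  2. router=(2,5) cycle=18 dir=E
  3. router=(2,4) cycle=22 dir=S
  4. router=(2,3) cycle=26 dir=S
  5. router=(2,2) cycle=30 dir=S
  6. router=(2,1) cycle=34 dir=S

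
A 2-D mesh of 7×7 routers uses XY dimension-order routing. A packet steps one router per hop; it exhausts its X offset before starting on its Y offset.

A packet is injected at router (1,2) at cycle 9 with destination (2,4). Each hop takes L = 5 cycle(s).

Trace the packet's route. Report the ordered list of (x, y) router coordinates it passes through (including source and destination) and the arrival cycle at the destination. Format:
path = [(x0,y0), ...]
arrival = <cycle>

src (1,2)  cyc=9
E→(2,2)  cyc=14
N→(2,3)  cyc=19
N→(2,4)  cyc=24

path = [(1,2), (2,2), (2,3), (2,4)]
arrival = 24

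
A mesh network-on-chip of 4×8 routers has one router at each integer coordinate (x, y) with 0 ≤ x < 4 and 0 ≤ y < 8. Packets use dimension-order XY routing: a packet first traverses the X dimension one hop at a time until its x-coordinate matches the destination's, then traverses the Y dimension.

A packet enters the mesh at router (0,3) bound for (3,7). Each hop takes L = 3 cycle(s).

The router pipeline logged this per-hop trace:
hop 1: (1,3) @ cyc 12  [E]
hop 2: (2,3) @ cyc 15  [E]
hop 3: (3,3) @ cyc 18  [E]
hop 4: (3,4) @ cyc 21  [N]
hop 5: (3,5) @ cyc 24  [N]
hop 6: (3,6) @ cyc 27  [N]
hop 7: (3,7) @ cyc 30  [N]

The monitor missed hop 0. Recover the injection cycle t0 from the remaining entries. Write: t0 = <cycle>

At hop 1 the cycle is 12; in general cyc_k = t0 + kL.
So t0 = 12 − 1·3 = 9.

t0 = 9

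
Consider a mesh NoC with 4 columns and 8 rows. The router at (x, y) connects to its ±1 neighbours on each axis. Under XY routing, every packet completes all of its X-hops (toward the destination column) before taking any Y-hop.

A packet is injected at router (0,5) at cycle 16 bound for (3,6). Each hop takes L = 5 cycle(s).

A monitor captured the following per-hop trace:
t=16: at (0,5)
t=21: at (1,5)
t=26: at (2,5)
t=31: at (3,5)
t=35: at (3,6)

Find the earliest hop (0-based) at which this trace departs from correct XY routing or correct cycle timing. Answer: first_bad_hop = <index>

first_bad_hop = 4

[1] (+1,+0) / 5c ⇒ ok
[2] (+1,+0) / 5c ⇒ ok
[3] (+1,+0) / 5c ⇒ ok
[4] (+0,+1) / 4c ⇒ BAD: Δcyc=4≠L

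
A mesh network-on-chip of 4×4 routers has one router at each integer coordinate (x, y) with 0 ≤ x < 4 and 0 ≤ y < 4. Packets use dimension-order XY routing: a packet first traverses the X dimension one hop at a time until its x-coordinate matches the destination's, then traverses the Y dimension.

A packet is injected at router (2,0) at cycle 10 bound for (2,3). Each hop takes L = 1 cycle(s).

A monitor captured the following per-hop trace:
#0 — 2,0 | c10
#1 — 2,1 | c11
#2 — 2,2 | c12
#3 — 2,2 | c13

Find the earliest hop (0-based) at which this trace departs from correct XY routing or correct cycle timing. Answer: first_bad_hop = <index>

first_bad_hop = 3

hop 1: step (+0,+1), +1 cyc — ok
hop 2: step (+0,+1), +1 cyc — ok
hop 3: step (+0,+0), +1 cyc — BAD: non-unit step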